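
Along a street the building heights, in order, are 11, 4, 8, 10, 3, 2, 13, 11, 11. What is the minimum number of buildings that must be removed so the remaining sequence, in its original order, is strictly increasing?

5

Fewest deletions = n − (longest strictly increasing subsequence).
i:      1  2  3  4  5  6  7  8  9
a[i]:  11  4  8 10  3  2 13 11 11
dp:     1  1  2  3  1  1  4  4  4
max dp = 4, so deletions = 9 − 4 = 5.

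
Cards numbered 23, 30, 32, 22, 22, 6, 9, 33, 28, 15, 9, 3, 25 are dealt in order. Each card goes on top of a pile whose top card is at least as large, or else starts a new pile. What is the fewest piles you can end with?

4

The minimum number of non-increasing subsequences covering a sequence equals the length of its longest strictly increasing subsequence.
LIS length is 4 (e.g. 23, 30, 32, 33), so 4 piles are needed.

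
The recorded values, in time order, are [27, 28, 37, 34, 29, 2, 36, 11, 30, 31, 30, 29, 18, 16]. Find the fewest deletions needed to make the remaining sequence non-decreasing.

Fewest deletions = n − (longest non-decreasing subsequence).
i:      1  2  3  4  5  6  7  8  9 10 11 12 13 14
a[i]:  27 28 37 34 29  2 36 11 30 31 30 29 18 16
dp:     1  2  3  3  3  1  4  2  4  5  5  4  3  3
max dp = 5, so deletions = 14 − 5 = 9.

9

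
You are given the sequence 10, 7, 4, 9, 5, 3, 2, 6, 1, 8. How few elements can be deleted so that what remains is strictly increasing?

6

Fewest deletions = n − (longest strictly increasing subsequence).
i:      1  2  3  4  5  6  7  8  9 10
a[i]:  10  7  4  9  5  3  2  6  1  8
dp:     1  1  1  2  2  1  1  3  1  4
max dp = 4, so deletions = 10 − 4 = 6.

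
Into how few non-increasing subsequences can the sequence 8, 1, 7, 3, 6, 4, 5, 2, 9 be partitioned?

5

The minimum number of non-increasing subsequences covering a sequence equals the length of its longest strictly increasing subsequence.
LIS length is 5 (e.g. 1, 3, 4, 5, 9), so 5 piles are needed.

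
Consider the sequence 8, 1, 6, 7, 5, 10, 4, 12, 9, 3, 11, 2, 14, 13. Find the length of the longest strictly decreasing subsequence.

Negate each value so 'decreasing' becomes 'increasing', then run patience tails on the negated sequence:
-8 → extends → [-8]
-1 → extends → [-8, -1]
-6 → replaces -1 → [-8, -6]
-7 → replaces -6 → [-8, -7]
-5 → extends → [-8, -7, -5]
-10 → replaces -8 → [-10, -7, -5]
-4 → extends → [-10, -7, -5, -4]
-12 → replaces -10 → [-12, -7, -5, -4]
-9 → replaces -7 → [-12, -9, -5, -4]
-3 → extends → [-12, -9, -5, -4, -3]
-11 → replaces -9 → [-12, -11, -5, -4, -3]
-2 → extends → [-12, -11, -5, -4, -3, -2]
-14 → replaces -12 → [-14, -11, -5, -4, -3, -2]
-13 → replaces -11 → [-14, -13, -5, -4, -3, -2]
Six tails, so the longest strictly decreasing subsequence of the original has length 6.

6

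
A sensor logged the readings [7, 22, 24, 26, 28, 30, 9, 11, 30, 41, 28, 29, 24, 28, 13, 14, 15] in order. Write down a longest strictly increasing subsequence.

7, 22, 24, 26, 28, 30, 41

Patience tails give the LIS length; then backtrack through the dp parents:
7 → extends → [7]
22 → extends → [7, 22]
24 → extends → [7, 22, 24]
26 → extends → [7, 22, 24, 26]
28 → extends → [7, 22, 24, 26, 28]
30 → extends → [7, 22, 24, 26, 28, 30]
9 → replaces 22 → [7, 9, 24, 26, 28, 30]
11 → replaces 24 → [7, 9, 11, 26, 28, 30]
30 → already a tail → [7, 9, 11, 26, 28, 30]
41 → extends → [7, 9, 11, 26, 28, 30, 41]
28 → already a tail → [7, 9, 11, 26, 28, 30, 41]
29 → replaces 30 → [7, 9, 11, 26, 28, 29, 41]
24 → replaces 26 → [7, 9, 11, 24, 28, 29, 41]
28 → already a tail → [7, 9, 11, 24, 28, 29, 41]
13 → replaces 24 → [7, 9, 11, 13, 28, 29, 41]
14 → replaces 28 → [7, 9, 11, 13, 14, 29, 41]
15 → replaces 29 → [7, 9, 11, 13, 14, 15, 41]
Length 7; one witness is 7, 22, 24, 26, 28, 30, 41.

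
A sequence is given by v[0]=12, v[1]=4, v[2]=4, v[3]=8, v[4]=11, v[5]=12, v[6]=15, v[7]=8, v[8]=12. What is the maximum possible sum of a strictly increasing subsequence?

Let S[i] be the best sum of a strictly increasing subsequence ending at i:
i:      0  1  2  3  4  5  6  7  8
v[i]:  12  4  4  8 11 12 15  8 12
S:     12  4  4 12 23 35 50 12 35
Maximum is 50 (e.g. 4 + 8 + 11 + 12 + 15).

50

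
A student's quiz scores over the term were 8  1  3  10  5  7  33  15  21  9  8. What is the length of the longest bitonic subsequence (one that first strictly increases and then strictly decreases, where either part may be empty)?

8

inc[i] = longest strictly increasing subsequence ending at i; dec[i] = longest strictly decreasing subsequence starting at i:
i:      1  2  3  4  5  6  7  8  9 10 11
a[i]:   8  1  3 10  5  7 33 15 21  9  8
inc:    1  1  2  3  3  4  5  5  6  5  5
dec:    2  1  1  3  1  1  4  3  3  2  1
Best peak at i=7 (value 33): inc=5, dec=4, length 5+4−1 = 8.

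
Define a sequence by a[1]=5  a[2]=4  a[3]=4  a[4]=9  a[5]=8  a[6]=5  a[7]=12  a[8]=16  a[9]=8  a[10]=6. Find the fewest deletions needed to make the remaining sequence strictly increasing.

Fewest deletions = n − (longest strictly increasing subsequence).
i:      1  2  3  4  5  6  7  8  9 10
a[i]:   5  4  4  9  8  5 12 16  8  6
dp:     1  1  1  2  2  2  3  4  3  3
max dp = 4, so deletions = 10 − 4 = 6.

6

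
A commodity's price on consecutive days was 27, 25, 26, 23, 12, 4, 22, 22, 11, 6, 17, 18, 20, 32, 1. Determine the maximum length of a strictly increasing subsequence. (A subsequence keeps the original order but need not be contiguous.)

Track the smallest tail for each achievable length (strict):
27 → extends → [27]
25 → replaces 27 → [25]
26 → extends → [25, 26]
23 → replaces 25 → [23, 26]
12 → replaces 23 → [12, 26]
4 → replaces 12 → [4, 26]
22 → replaces 26 → [4, 22]
22 → already a tail → [4, 22]
11 → replaces 22 → [4, 11]
6 → replaces 11 → [4, 6]
17 → extends → [4, 6, 17]
18 → extends → [4, 6, 17, 18]
20 → extends → [4, 6, 17, 18, 20]
32 → extends → [4, 6, 17, 18, 20, 32]
1 → replaces 4 → [1, 6, 17, 18, 20, 32]
Six tails, so the longest strictly increasing subsequence has length 6 (e.g. 4, 11, 17, 18, 20, 32).

6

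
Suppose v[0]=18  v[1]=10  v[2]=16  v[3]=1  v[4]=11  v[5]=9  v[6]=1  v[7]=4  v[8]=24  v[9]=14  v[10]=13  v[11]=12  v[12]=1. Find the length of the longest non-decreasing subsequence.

Track the smallest tail for each achievable length (allowing ties):
18 → extends → [18]
10 → replaces 18 → [10]
16 → extends → [10, 16]
1 → replaces 10 → [1, 16]
11 → replaces 16 → [1, 11]
9 → replaces 11 → [1, 9]
1 → replaces 9 → [1, 1]
4 → extends → [1, 1, 4]
24 → extends → [1, 1, 4, 24]
14 → replaces 24 → [1, 1, 4, 14]
13 → replaces 14 → [1, 1, 4, 13]
12 → replaces 13 → [1, 1, 4, 12]
1 → replaces 4 → [1, 1, 1, 12]
Four tails, so the longest non-decreasing subsequence has length 4 (e.g. 1, 1, 4, 24).

4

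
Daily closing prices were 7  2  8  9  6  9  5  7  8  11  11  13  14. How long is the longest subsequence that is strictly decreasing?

3

Negate each value so 'decreasing' becomes 'increasing', then run patience tails on the negated sequence:
-7 → extends → [-7]
-2 → extends → [-7, -2]
-8 → replaces -7 → [-8, -2]
-9 → replaces -8 → [-9, -2]
-6 → replaces -2 → [-9, -6]
-9 → already a tail → [-9, -6]
-5 → extends → [-9, -6, -5]
-7 → replaces -6 → [-9, -7, -5]
-8 → replaces -7 → [-9, -8, -5]
-11 → replaces -9 → [-11, -8, -5]
-11 → already a tail → [-11, -8, -5]
-13 → replaces -11 → [-13, -8, -5]
-14 → replaces -13 → [-14, -8, -5]
Three tails, so the longest strictly decreasing subsequence of the original has length 3.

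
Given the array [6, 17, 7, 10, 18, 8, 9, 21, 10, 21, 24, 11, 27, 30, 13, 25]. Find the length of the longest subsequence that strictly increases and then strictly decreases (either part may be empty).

10

inc[i] = longest strictly increasing subsequence ending at i; dec[i] = longest strictly decreasing subsequence starting at i:
i:      1  2  3  4  5  6  7  8  9 10 11 12 13 14 15 16
a[i]:   6 17  7 10 18  8  9 21 10 21 24 11 27 30 13 25
inc:    1  2  2  3  4  3  4  5  5  6  7  6  8  9  7  8
dec:    1  3  1  2  2  1  1  2  1  2  2  1  2  2  1  1
Best peak at i=14 (value 30): inc=9, dec=2, length 9+2−1 = 10.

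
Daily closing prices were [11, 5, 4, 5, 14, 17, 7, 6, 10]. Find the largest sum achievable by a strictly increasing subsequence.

Let S[i] be the best sum of a strictly increasing subsequence ending at i:
i:      1  2  3  4  5  6  7  8  9
a[i]:  11  5  4  5 14 17  7  6 10
S:     11  5  4  9 25 42 16 15 26
Maximum is 42 (e.g. 11 + 14 + 17).

42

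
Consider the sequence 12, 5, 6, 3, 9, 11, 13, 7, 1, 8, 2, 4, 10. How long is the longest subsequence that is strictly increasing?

Let dp[i] be the length of the longest such subsequence ending at index i:
i:      1  2  3  4  5  6  7  8  9 10 11 12 13
a[i]:  12  5  6  3  9 11 13  7  1  8  2  4 10
dp:     1  1  2  1  3  4  5  3  1  4  2  3  5
Maximum dp value is 5.

5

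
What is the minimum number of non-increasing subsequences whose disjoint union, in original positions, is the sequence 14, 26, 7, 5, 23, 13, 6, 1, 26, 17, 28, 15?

4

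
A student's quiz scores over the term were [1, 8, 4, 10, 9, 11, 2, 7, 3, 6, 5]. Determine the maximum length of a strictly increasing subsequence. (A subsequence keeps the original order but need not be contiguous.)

Track the smallest tail for each achievable length (strict):
1 → extends → [1]
8 → extends → [1, 8]
4 → replaces 8 → [1, 4]
10 → extends → [1, 4, 10]
9 → replaces 10 → [1, 4, 9]
11 → extends → [1, 4, 9, 11]
2 → replaces 4 → [1, 2, 9, 11]
7 → replaces 9 → [1, 2, 7, 11]
3 → replaces 7 → [1, 2, 3, 11]
6 → replaces 11 → [1, 2, 3, 6]
5 → replaces 6 → [1, 2, 3, 5]
Four tails, so the longest strictly increasing subsequence has length 4 (e.g. 1, 8, 10, 11).

4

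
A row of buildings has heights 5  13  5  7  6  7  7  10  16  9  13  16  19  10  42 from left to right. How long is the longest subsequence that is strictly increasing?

8

Track the smallest tail for each achievable length (strict):
5 → extends → [5]
13 → extends → [5, 13]
5 → already a tail → [5, 13]
7 → replaces 13 → [5, 7]
6 → replaces 7 → [5, 6]
7 → extends → [5, 6, 7]
7 → already a tail → [5, 6, 7]
10 → extends → [5, 6, 7, 10]
16 → extends → [5, 6, 7, 10, 16]
9 → replaces 10 → [5, 6, 7, 9, 16]
13 → replaces 16 → [5, 6, 7, 9, 13]
16 → extends → [5, 6, 7, 9, 13, 16]
19 → extends → [5, 6, 7, 9, 13, 16, 19]
10 → replaces 13 → [5, 6, 7, 9, 10, 16, 19]
42 → extends → [5, 6, 7, 9, 10, 16, 19, 42]
Eight tails, so the longest strictly increasing subsequence has length 8 (e.g. 5, 6, 7, 10, 13, 16, 19, 42).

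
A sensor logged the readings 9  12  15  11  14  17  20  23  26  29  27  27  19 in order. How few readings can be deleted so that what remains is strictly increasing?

5

Fewest deletions = n − (longest strictly increasing subsequence).
Patience tails:
9 → extends → [9]
12 → extends → [9, 12]
15 → extends → [9, 12, 15]
11 → replaces 12 → [9, 11, 15]
14 → replaces 15 → [9, 11, 14]
17 → extends → [9, 11, 14, 17]
20 → extends → [9, 11, 14, 17, 20]
23 → extends → [9, 11, 14, 17, 20, 23]
26 → extends → [9, 11, 14, 17, 20, 23, 26]
29 → extends → [9, 11, 14, 17, 20, 23, 26, 29]
27 → replaces 29 → [9, 11, 14, 17, 20, 23, 26, 27]
27 → already a tail → [9, 11, 14, 17, 20, 23, 26, 27]
19 → replaces 20 → [9, 11, 14, 17, 19, 23, 26, 27]
Longest strictly increasing subsequence has length 8, so deletions = 13 − 8 = 5.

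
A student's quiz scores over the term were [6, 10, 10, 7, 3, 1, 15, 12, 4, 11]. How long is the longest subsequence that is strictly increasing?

3

Track the smallest tail for each achievable length (strict):
6 → extends → [6]
10 → extends → [6, 10]
10 → already a tail → [6, 10]
7 → replaces 10 → [6, 7]
3 → replaces 6 → [3, 7]
1 → replaces 3 → [1, 7]
15 → extends → [1, 7, 15]
12 → replaces 15 → [1, 7, 12]
4 → replaces 7 → [1, 4, 12]
11 → replaces 12 → [1, 4, 11]
Three tails, so the longest strictly increasing subsequence has length 3 (e.g. 6, 10, 15).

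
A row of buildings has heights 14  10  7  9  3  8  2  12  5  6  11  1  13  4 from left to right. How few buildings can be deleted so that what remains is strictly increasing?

Fewest deletions = n − (longest strictly increasing subsequence).
i:      1  2  3  4  5  6  7  8  9 10 11 12 13 14
a[i]:  14 10  7  9  3  8  2 12  5  6 11  1 13  4
dp:     1  1  1  2  1  2  1  3  2  3  4  1  5  2
max dp = 5, so deletions = 14 − 5 = 9.

9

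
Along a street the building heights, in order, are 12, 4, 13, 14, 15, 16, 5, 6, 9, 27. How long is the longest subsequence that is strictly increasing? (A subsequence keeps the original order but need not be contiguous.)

Track the smallest tail for each achievable length (strict):
12 → extends → [12]
4 → replaces 12 → [4]
13 → extends → [4, 13]
14 → extends → [4, 13, 14]
15 → extends → [4, 13, 14, 15]
16 → extends → [4, 13, 14, 15, 16]
5 → replaces 13 → [4, 5, 14, 15, 16]
6 → replaces 14 → [4, 5, 6, 15, 16]
9 → replaces 15 → [4, 5, 6, 9, 16]
27 → extends → [4, 5, 6, 9, 16, 27]
Six tails, so the longest strictly increasing subsequence has length 6 (e.g. 12, 13, 14, 15, 16, 27).

6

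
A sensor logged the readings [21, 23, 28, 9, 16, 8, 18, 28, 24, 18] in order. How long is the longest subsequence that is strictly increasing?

Let dp[i] be the length of the longest such subsequence ending at index i:
i:      1  2  3  4  5  6  7  8  9 10
a[i]:  21 23 28  9 16  8 18 28 24 18
dp:     1  2  3  1  2  1  3  4  4  3
Maximum dp value is 4.

4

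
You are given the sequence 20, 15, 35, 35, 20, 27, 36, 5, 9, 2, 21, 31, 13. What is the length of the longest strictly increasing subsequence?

Let dp[i] be the length of the longest such subsequence ending at index i:
i:      1  2  3  4  5  6  7  8  9 10 11 12 13
a[i]:  20 15 35 35 20 27 36  5  9  2 21 31 13
dp:     1  1  2  2  2  3  4  1  2  1  3  4  3
Maximum dp value is 4.

4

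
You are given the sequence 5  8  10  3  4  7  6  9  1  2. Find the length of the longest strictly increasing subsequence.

Let dp[i] be the length of the longest such subsequence ending at index i:
i:      1  2  3  4  5  6  7  8  9 10
a[i]:   5  8 10  3  4  7  6  9  1  2
dp:     1  2  3  1  2  3  3  4  1  2
Maximum dp value is 4.

4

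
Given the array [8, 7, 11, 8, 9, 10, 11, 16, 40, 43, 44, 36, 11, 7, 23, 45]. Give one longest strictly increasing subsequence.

Patience tails give the LIS length; then backtrack through the dp parents:
8 → extends → [8]
7 → replaces 8 → [7]
11 → extends → [7, 11]
8 → replaces 11 → [7, 8]
9 → extends → [7, 8, 9]
10 → extends → [7, 8, 9, 10]
11 → extends → [7, 8, 9, 10, 11]
16 → extends → [7, 8, 9, 10, 11, 16]
40 → extends → [7, 8, 9, 10, 11, 16, 40]
43 → extends → [7, 8, 9, 10, 11, 16, 40, 43]
44 → extends → [7, 8, 9, 10, 11, 16, 40, 43, 44]
36 → replaces 40 → [7, 8, 9, 10, 11, 16, 36, 43, 44]
11 → already a tail → [7, 8, 9, 10, 11, 16, 36, 43, 44]
7 → already a tail → [7, 8, 9, 10, 11, 16, 36, 43, 44]
23 → replaces 36 → [7, 8, 9, 10, 11, 16, 23, 43, 44]
45 → extends → [7, 8, 9, 10, 11, 16, 23, 43, 44, 45]
Length 10; one witness is 7, 8, 9, 10, 11, 16, 40, 43, 44, 45.

7, 8, 9, 10, 11, 16, 40, 43, 44, 45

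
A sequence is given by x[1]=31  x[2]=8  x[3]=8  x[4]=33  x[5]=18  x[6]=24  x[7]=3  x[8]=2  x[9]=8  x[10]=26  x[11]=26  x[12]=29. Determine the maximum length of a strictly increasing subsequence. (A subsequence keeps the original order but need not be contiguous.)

5

Track the smallest tail for each achievable length (strict):
31 → extends → [31]
8 → replaces 31 → [8]
8 → already a tail → [8]
33 → extends → [8, 33]
18 → replaces 33 → [8, 18]
24 → extends → [8, 18, 24]
3 → replaces 8 → [3, 18, 24]
2 → replaces 3 → [2, 18, 24]
8 → replaces 18 → [2, 8, 24]
26 → extends → [2, 8, 24, 26]
26 → already a tail → [2, 8, 24, 26]
29 → extends → [2, 8, 24, 26, 29]
Five tails, so the longest strictly increasing subsequence has length 5 (e.g. 8, 18, 24, 26, 29).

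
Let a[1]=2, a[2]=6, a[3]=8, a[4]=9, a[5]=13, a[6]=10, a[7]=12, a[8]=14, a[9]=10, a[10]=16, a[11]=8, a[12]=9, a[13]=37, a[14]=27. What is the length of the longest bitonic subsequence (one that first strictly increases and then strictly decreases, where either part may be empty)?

inc[i] = longest strictly increasing subsequence ending at i; dec[i] = longest strictly decreasing subsequence starting at i:
i:      1  2  3  4  5  6  7  8  9 10 11 12 13 14
a[i]:   2  6  8  9 13 10 12 14 10 16  8  9 37 27
inc:    1  2  3  4  5  5  6  7  5  8  3  4  9  9
dec:    1  1  1  2  4  2  3  3  2  2  1  1  2  1
Best peak at i=13 (value 37): inc=9, dec=2, length 9+2−1 = 10.

10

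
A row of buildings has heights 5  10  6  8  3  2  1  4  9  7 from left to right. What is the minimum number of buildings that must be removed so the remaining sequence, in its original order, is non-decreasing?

Fewest deletions = n − (longest non-decreasing subsequence).
Patience tails:
5 → extends → [5]
10 → extends → [5, 10]
6 → replaces 10 → [5, 6]
8 → extends → [5, 6, 8]
3 → replaces 5 → [3, 6, 8]
2 → replaces 3 → [2, 6, 8]
1 → replaces 2 → [1, 6, 8]
4 → replaces 6 → [1, 4, 8]
9 → extends → [1, 4, 8, 9]
7 → replaces 8 → [1, 4, 7, 9]
Longest non-decreasing subsequence has length 4, so deletions = 10 − 4 = 6.

6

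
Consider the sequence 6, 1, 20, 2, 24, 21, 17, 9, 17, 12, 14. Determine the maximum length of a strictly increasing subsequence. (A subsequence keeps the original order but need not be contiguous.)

5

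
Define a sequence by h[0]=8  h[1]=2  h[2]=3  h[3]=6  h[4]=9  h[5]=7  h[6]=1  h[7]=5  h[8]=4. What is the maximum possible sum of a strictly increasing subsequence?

Let S[i] be the best sum of a strictly increasing subsequence ending at i:
i:      0  1  2  3  4  5  6  7  8
h[i]:   8  2  3  6  9  7  1  5  4
S:      8  2  5 11 20 18  1 10  9
Maximum is 20 (e.g. 2 + 3 + 6 + 9).

20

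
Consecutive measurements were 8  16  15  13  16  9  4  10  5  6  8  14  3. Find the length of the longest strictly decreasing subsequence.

6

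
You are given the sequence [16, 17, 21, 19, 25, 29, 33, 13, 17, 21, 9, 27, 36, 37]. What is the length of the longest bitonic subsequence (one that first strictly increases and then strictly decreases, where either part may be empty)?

inc[i] = longest strictly increasing subsequence ending at i; dec[i] = longest strictly decreasing subsequence starting at i:
i:      1  2  3  4  5  6  7  8  9 10 11 12 13 14
a[i]:  16 17 21 19 25 29 33 13 17 21  9 27 36 37
inc:    1  2  3  3  4  5  6  1  2  4  1  5  7  8
dec:    3  3  4  3  3  3  3  2  2  2  1  1  1  1
Best peak at i=7 (value 33): inc=6, dec=3, length 6+3−1 = 8.

8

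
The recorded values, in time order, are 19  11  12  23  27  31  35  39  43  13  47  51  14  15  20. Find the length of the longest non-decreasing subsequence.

Track the smallest tail for each achievable length (allowing ties):
19 → extends → [19]
11 → replaces 19 → [11]
12 → extends → [11, 12]
23 → extends → [11, 12, 23]
27 → extends → [11, 12, 23, 27]
31 → extends → [11, 12, 23, 27, 31]
35 → extends → [11, 12, 23, 27, 31, 35]
39 → extends → [11, 12, 23, 27, 31, 35, 39]
43 → extends → [11, 12, 23, 27, 31, 35, 39, 43]
13 → replaces 23 → [11, 12, 13, 27, 31, 35, 39, 43]
47 → extends → [11, 12, 13, 27, 31, 35, 39, 43, 47]
51 → extends → [11, 12, 13, 27, 31, 35, 39, 43, 47, 51]
14 → replaces 27 → [11, 12, 13, 14, 31, 35, 39, 43, 47, 51]
15 → replaces 31 → [11, 12, 13, 14, 15, 35, 39, 43, 47, 51]
20 → replaces 35 → [11, 12, 13, 14, 15, 20, 39, 43, 47, 51]
Ten tails, so the longest non-decreasing subsequence has length 10 (e.g. 11, 12, 23, 27, 31, 35, 39, 43, 47, 51).

10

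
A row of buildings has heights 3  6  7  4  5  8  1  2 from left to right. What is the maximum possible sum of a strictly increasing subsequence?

24

Let S[i] be the best sum of a strictly increasing subsequence ending at i:
i:      1  2  3  4  5  6  7  8
a[i]:   3  6  7  4  5  8  1  2
S:      3  9 16  7 12 24  1  3
Maximum is 24 (e.g. 3 + 6 + 7 + 8).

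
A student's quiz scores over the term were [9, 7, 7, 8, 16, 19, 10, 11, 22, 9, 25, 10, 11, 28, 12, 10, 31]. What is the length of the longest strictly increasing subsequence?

8

Track the smallest tail for each achievable length (strict):
9 → extends → [9]
7 → replaces 9 → [7]
7 → already a tail → [7]
8 → extends → [7, 8]
16 → extends → [7, 8, 16]
19 → extends → [7, 8, 16, 19]
10 → replaces 16 → [7, 8, 10, 19]
11 → replaces 19 → [7, 8, 10, 11]
22 → extends → [7, 8, 10, 11, 22]
9 → replaces 10 → [7, 8, 9, 11, 22]
25 → extends → [7, 8, 9, 11, 22, 25]
10 → replaces 11 → [7, 8, 9, 10, 22, 25]
11 → replaces 22 → [7, 8, 9, 10, 11, 25]
28 → extends → [7, 8, 9, 10, 11, 25, 28]
12 → replaces 25 → [7, 8, 9, 10, 11, 12, 28]
10 → already a tail → [7, 8, 9, 10, 11, 12, 28]
31 → extends → [7, 8, 9, 10, 11, 12, 28, 31]
Eight tails, so the longest strictly increasing subsequence has length 8 (e.g. 7, 8, 16, 19, 22, 25, 28, 31).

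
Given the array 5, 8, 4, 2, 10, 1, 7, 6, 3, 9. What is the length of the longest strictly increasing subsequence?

3

Let dp[i] be the length of the longest such subsequence ending at index i:
i:      1  2  3  4  5  6  7  8  9 10
a[i]:   5  8  4  2 10  1  7  6  3  9
dp:     1  2  1  1  3  1  2  2  2  3
Maximum dp value is 3.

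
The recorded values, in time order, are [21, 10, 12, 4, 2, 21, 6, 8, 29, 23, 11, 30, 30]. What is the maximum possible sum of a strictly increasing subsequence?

Let S[i] be the best sum of a strictly increasing subsequence ending at i:
i:       1   2   3   4   5   6   7   8   9  10  11  12  13
a[i]:   21  10  12   4   2  21   6   8  29  23  11  30  30
S:      21  10  22   4   2  43  10  18  72  66  29 102 102
Maximum is 102 (e.g. 10 + 12 + 21 + 29 + 30).

102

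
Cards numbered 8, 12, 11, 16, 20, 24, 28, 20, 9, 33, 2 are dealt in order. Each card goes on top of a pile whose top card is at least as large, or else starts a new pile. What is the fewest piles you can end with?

Place each on the leftmost legal pile:
8 → new pile 1 (tops now [8])
12 → new pile 2 (tops now [8, 12])
11 → pile 2 (tops now [8, 11])
16 → new pile 3 (tops now [8, 11, 16])
20 → new pile 4 (tops now [8, 11, 16, 20])
24 → new pile 5 (tops now [8, 11, 16, 20, 24])
28 → new pile 6 (tops now [8, 11, 16, 20, 24, 28])
20 → pile 4 (tops now [8, 11, 16, 20, 24, 28])
9 → pile 2 (tops now [8, 9, 16, 20, 24, 28])
33 → new pile 7 (tops now [8, 9, 16, 20, 24, 28, 33])
2 → pile 1 (tops now [2, 9, 16, 20, 24, 28, 33])
Seven piles.

7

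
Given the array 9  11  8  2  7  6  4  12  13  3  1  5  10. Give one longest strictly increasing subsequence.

9, 11, 12, 13

Patience tails give the LIS length; then backtrack through the dp parents:
9 → extends → [9]
11 → extends → [9, 11]
8 → replaces 9 → [8, 11]
2 → replaces 8 → [2, 11]
7 → replaces 11 → [2, 7]
6 → replaces 7 → [2, 6]
4 → replaces 6 → [2, 4]
12 → extends → [2, 4, 12]
13 → extends → [2, 4, 12, 13]
3 → replaces 4 → [2, 3, 12, 13]
1 → replaces 2 → [1, 3, 12, 13]
5 → replaces 12 → [1, 3, 5, 13]
10 → replaces 13 → [1, 3, 5, 10]
Length 4; one witness is 9, 11, 12, 13.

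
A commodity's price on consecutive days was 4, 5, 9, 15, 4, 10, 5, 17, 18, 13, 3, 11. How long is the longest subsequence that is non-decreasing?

6

Track the smallest tail for each achievable length (allowing ties):
4 → extends → [4]
5 → extends → [4, 5]
9 → extends → [4, 5, 9]
15 → extends → [4, 5, 9, 15]
4 → replaces 5 → [4, 4, 9, 15]
10 → replaces 15 → [4, 4, 9, 10]
5 → replaces 9 → [4, 4, 5, 10]
17 → extends → [4, 4, 5, 10, 17]
18 → extends → [4, 4, 5, 10, 17, 18]
13 → replaces 17 → [4, 4, 5, 10, 13, 18]
3 → replaces 4 → [3, 4, 5, 10, 13, 18]
11 → replaces 13 → [3, 4, 5, 10, 11, 18]
Six tails, so the longest non-decreasing subsequence has length 6 (e.g. 4, 5, 9, 15, 17, 18).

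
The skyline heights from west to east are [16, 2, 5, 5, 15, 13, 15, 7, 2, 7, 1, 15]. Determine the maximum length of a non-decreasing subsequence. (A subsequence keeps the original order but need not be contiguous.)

6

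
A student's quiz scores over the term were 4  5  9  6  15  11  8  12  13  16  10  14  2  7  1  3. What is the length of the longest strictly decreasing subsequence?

Negate each value so 'decreasing' becomes 'increasing', then run patience tails on the negated sequence:
-4 → extends → [-4]
-5 → replaces -4 → [-5]
-9 → replaces -5 → [-9]
-6 → extends → [-9, -6]
-15 → replaces -9 → [-15, -6]
-11 → replaces -6 → [-15, -11]
-8 → extends → [-15, -11, -8]
-12 → replaces -11 → [-15, -12, -8]
-13 → replaces -12 → [-15, -13, -8]
-16 → replaces -15 → [-16, -13, -8]
-10 → replaces -8 → [-16, -13, -10]
-14 → replaces -13 → [-16, -14, -10]
-2 → extends → [-16, -14, -10, -2]
-7 → replaces -2 → [-16, -14, -10, -7]
-1 → extends → [-16, -14, -10, -7, -1]
-3 → replaces -1 → [-16, -14, -10, -7, -3]
Five tails, so the longest strictly decreasing subsequence of the original has length 5.

5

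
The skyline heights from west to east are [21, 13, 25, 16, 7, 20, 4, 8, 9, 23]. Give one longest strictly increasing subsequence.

13, 16, 20, 23

Patience tails give the LIS length; then backtrack through the dp parents:
21 → extends → [21]
13 → replaces 21 → [13]
25 → extends → [13, 25]
16 → replaces 25 → [13, 16]
7 → replaces 13 → [7, 16]
20 → extends → [7, 16, 20]
4 → replaces 7 → [4, 16, 20]
8 → replaces 16 → [4, 8, 20]
9 → replaces 20 → [4, 8, 9]
23 → extends → [4, 8, 9, 23]
Length 4; one witness is 13, 16, 20, 23.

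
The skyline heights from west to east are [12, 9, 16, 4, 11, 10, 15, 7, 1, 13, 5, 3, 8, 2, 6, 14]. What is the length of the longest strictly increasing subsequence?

Track the smallest tail for each achievable length (strict):
12 → extends → [12]
9 → replaces 12 → [9]
16 → extends → [9, 16]
4 → replaces 9 → [4, 16]
11 → replaces 16 → [4, 11]
10 → replaces 11 → [4, 10]
15 → extends → [4, 10, 15]
7 → replaces 10 → [4, 7, 15]
1 → replaces 4 → [1, 7, 15]
13 → replaces 15 → [1, 7, 13]
5 → replaces 7 → [1, 5, 13]
3 → replaces 5 → [1, 3, 13]
8 → replaces 13 → [1, 3, 8]
2 → replaces 3 → [1, 2, 8]
6 → replaces 8 → [1, 2, 6]
14 → extends → [1, 2, 6, 14]
Four tails, so the longest strictly increasing subsequence has length 4 (e.g. 9, 11, 13, 14).

4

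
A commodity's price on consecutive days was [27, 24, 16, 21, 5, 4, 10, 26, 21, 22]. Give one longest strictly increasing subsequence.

5, 10, 21, 22

Patience tails give the LIS length; then backtrack through the dp parents:
27 → extends → [27]
24 → replaces 27 → [24]
16 → replaces 24 → [16]
21 → extends → [16, 21]
5 → replaces 16 → [5, 21]
4 → replaces 5 → [4, 21]
10 → replaces 21 → [4, 10]
26 → extends → [4, 10, 26]
21 → replaces 26 → [4, 10, 21]
22 → extends → [4, 10, 21, 22]
Length 4; one witness is 5, 10, 21, 22.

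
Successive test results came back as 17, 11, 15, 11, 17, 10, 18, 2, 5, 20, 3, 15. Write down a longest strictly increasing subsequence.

Patience tails give the LIS length; then backtrack through the dp parents:
17 → extends → [17]
11 → replaces 17 → [11]
15 → extends → [11, 15]
11 → already a tail → [11, 15]
17 → extends → [11, 15, 17]
10 → replaces 11 → [10, 15, 17]
18 → extends → [10, 15, 17, 18]
2 → replaces 10 → [2, 15, 17, 18]
5 → replaces 15 → [2, 5, 17, 18]
20 → extends → [2, 5, 17, 18, 20]
3 → replaces 5 → [2, 3, 17, 18, 20]
15 → replaces 17 → [2, 3, 15, 18, 20]
Length 5; one witness is 11, 15, 17, 18, 20.

11, 15, 17, 18, 20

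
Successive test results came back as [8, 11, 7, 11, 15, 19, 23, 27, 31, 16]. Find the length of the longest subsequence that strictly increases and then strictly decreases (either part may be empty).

8

inc[i] = longest strictly increasing subsequence ending at i; dec[i] = longest strictly decreasing subsequence starting at i:
i:      1  2  3  4  5  6  7  8  9 10
a[i]:   8 11  7 11 15 19 23 27 31 16
inc:    1  2  1  2  3  4  5  6  7  4
dec:    2  2  1  1  1  2  2  2  2  1
Best peak at i=9 (value 31): inc=7, dec=2, length 7+2−1 = 8.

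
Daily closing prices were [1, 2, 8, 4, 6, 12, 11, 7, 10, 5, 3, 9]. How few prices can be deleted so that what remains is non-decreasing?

Fewest deletions = n − (longest non-decreasing subsequence).
Patience tails:
1 → extends → [1]
2 → extends → [1, 2]
8 → extends → [1, 2, 8]
4 → replaces 8 → [1, 2, 4]
6 → extends → [1, 2, 4, 6]
12 → extends → [1, 2, 4, 6, 12]
11 → replaces 12 → [1, 2, 4, 6, 11]
7 → replaces 11 → [1, 2, 4, 6, 7]
10 → extends → [1, 2, 4, 6, 7, 10]
5 → replaces 6 → [1, 2, 4, 5, 7, 10]
3 → replaces 4 → [1, 2, 3, 5, 7, 10]
9 → replaces 10 → [1, 2, 3, 5, 7, 9]
Longest non-decreasing subsequence has length 6, so deletions = 12 − 6 = 6.

6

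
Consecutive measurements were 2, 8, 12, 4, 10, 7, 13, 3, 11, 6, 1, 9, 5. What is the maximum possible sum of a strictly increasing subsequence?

35

Let S[i] be the best sum of a strictly increasing subsequence ending at i:
i:      1  2  3  4  5  6  7  8  9 10 11 12 13
a[i]:   2  8 12  4 10  7 13  3 11  6  1  9  5
S:      2 10 22  6 20 13 35  5 31 12  1 22 11
Maximum is 35 (e.g. 2 + 8 + 12 + 13).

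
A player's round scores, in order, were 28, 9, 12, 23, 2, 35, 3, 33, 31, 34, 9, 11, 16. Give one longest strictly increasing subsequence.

Patience tails give the LIS length; then backtrack through the dp parents:
28 → extends → [28]
9 → replaces 28 → [9]
12 → extends → [9, 12]
23 → extends → [9, 12, 23]
2 → replaces 9 → [2, 12, 23]
35 → extends → [2, 12, 23, 35]
3 → replaces 12 → [2, 3, 23, 35]
33 → replaces 35 → [2, 3, 23, 33]
31 → replaces 33 → [2, 3, 23, 31]
34 → extends → [2, 3, 23, 31, 34]
9 → replaces 23 → [2, 3, 9, 31, 34]
11 → replaces 31 → [2, 3, 9, 11, 34]
16 → replaces 34 → [2, 3, 9, 11, 16]
Length 5; one witness is 9, 12, 23, 33, 34.

9, 12, 23, 33, 34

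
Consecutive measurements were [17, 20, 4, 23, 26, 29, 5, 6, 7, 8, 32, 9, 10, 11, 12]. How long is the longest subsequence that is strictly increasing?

9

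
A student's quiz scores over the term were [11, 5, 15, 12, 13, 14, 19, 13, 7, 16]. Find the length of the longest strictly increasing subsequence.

Track the smallest tail for each achievable length (strict):
11 → extends → [11]
5 → replaces 11 → [5]
15 → extends → [5, 15]
12 → replaces 15 → [5, 12]
13 → extends → [5, 12, 13]
14 → extends → [5, 12, 13, 14]
19 → extends → [5, 12, 13, 14, 19]
13 → already a tail → [5, 12, 13, 14, 19]
7 → replaces 12 → [5, 7, 13, 14, 19]
16 → replaces 19 → [5, 7, 13, 14, 16]
Five tails, so the longest strictly increasing subsequence has length 5 (e.g. 11, 12, 13, 14, 19).

5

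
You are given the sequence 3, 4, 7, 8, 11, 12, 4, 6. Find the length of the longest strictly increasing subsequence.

6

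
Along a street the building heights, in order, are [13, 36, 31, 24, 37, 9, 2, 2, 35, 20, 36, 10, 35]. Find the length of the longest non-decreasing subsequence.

4

Let dp[i] be the length of the longest such subsequence ending at index i:
i:      1  2  3  4  5  6  7  8  9 10 11 12 13
a[i]:  13 36 31 24 37  9  2  2 35 20 36 10 35
dp:     1  2  2  2  3  1  1  2  3  3  4  3  4
Maximum dp value is 4.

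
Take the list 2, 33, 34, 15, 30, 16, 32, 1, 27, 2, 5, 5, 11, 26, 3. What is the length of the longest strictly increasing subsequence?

Track the smallest tail for each achievable length (strict):
2 → extends → [2]
33 → extends → [2, 33]
34 → extends → [2, 33, 34]
15 → replaces 33 → [2, 15, 34]
30 → replaces 34 → [2, 15, 30]
16 → replaces 30 → [2, 15, 16]
32 → extends → [2, 15, 16, 32]
1 → replaces 2 → [1, 15, 16, 32]
27 → replaces 32 → [1, 15, 16, 27]
2 → replaces 15 → [1, 2, 16, 27]
5 → replaces 16 → [1, 2, 5, 27]
5 → already a tail → [1, 2, 5, 27]
11 → replaces 27 → [1, 2, 5, 11]
26 → extends → [1, 2, 5, 11, 26]
3 → replaces 5 → [1, 2, 3, 11, 26]
Five tails, so the longest strictly increasing subsequence has length 5 (e.g. 1, 2, 5, 11, 26).

5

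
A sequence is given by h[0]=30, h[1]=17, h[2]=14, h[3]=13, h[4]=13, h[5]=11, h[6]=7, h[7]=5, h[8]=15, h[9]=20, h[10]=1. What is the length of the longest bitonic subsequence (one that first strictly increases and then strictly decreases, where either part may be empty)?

8

inc[i] = longest strictly increasing subsequence ending at i; dec[i] = longest strictly decreasing subsequence starting at i:
i:      0  1  2  3  4  5  6  7  8  9 10
h[i]:  30 17 14 13 13 11  7  5 15 20  1
inc:    1  1  1  1  1  1  1  1  2  3  1
dec:    8  7  6  5  5  4  3  2  2  2  1
Best peak at i=0 (value 30): inc=1, dec=8, length 1+8−1 = 8.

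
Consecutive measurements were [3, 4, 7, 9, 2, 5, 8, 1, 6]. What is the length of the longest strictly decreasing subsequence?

Let dp[i] be the longest strictly decreasing subsequence ending at i:
i:     1 2 3 4 5 6 7 8 9
a[i]:  3 4 7 9 2 5 8 1 6
dp:    1 1 1 1 2 2 2 3 3
Maximum is 3.

3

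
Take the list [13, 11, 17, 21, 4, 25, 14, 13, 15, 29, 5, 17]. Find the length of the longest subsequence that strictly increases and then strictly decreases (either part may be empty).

inc[i] = longest strictly increasing subsequence ending at i; dec[i] = longest strictly decreasing subsequence starting at i:
i:      1  2  3  4  5  6  7  8  9 10 11 12
a[i]:  13 11 17 21  4 25 14 13 15 29  5 17
inc:    1  1  2  3  1  4  2  2  3  5  2  4
dec:    3  2  4  4  1  4  3  2  2  2  1  1
Best peak at i=6 (value 25): inc=4, dec=4, length 4+4−1 = 7.

7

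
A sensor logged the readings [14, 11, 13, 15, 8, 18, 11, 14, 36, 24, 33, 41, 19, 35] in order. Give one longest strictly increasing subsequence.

11, 13, 15, 18, 24, 33, 41

Patience tails give the LIS length; then backtrack through the dp parents:
14 → extends → [14]
11 → replaces 14 → [11]
13 → extends → [11, 13]
15 → extends → [11, 13, 15]
8 → replaces 11 → [8, 13, 15]
18 → extends → [8, 13, 15, 18]
11 → replaces 13 → [8, 11, 15, 18]
14 → replaces 15 → [8, 11, 14, 18]
36 → extends → [8, 11, 14, 18, 36]
24 → replaces 36 → [8, 11, 14, 18, 24]
33 → extends → [8, 11, 14, 18, 24, 33]
41 → extends → [8, 11, 14, 18, 24, 33, 41]
19 → replaces 24 → [8, 11, 14, 18, 19, 33, 41]
35 → replaces 41 → [8, 11, 14, 18, 19, 33, 35]
Length 7; one witness is 11, 13, 15, 18, 24, 33, 41.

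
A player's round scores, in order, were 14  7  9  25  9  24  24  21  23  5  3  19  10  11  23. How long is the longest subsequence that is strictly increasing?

5

Let dp[i] be the length of the longest such subsequence ending at index i:
i:      1  2  3  4  5  6  7  8  9 10 11 12 13 14 15
a[i]:  14  7  9 25  9 24 24 21 23  5  3 19 10 11 23
dp:     1  1  2  3  2  3  3  3  4  1  1  3  3  4  5
Maximum dp value is 5.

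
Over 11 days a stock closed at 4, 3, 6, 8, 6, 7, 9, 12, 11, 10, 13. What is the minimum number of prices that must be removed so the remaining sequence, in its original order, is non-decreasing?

Fewest deletions = n − (longest non-decreasing subsequence).
Patience tails:
4 → extends → [4]
3 → replaces 4 → [3]
6 → extends → [3, 6]
8 → extends → [3, 6, 8]
6 → replaces 8 → [3, 6, 6]
7 → extends → [3, 6, 6, 7]
9 → extends → [3, 6, 6, 7, 9]
12 → extends → [3, 6, 6, 7, 9, 12]
11 → replaces 12 → [3, 6, 6, 7, 9, 11]
10 → replaces 11 → [3, 6, 6, 7, 9, 10]
13 → extends → [3, 6, 6, 7, 9, 10, 13]
Longest non-decreasing subsequence has length 7, so deletions = 11 − 7 = 4.

4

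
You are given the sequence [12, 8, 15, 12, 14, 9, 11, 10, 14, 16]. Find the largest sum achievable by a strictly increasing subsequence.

Let S[i] be the best sum of a strictly increasing subsequence ending at i:
i:      1  2  3  4  5  6  7  8  9 10
a[i]:  12  8 15 12 14  9 11 10 14 16
S:     12  8 27 20 34 17 28 27 42 58
Maximum is 58 (e.g. 8 + 9 + 11 + 14 + 16).

58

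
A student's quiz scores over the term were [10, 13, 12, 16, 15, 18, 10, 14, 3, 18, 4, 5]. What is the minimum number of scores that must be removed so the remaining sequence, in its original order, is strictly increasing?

8

Fewest deletions = n − (longest strictly increasing subsequence).
i:      1  2  3  4  5  6  7  8  9 10 11 12
a[i]:  10 13 12 16 15 18 10 14  3 18  4  5
dp:     1  2  2  3  3  4  1  3  1  4  2  3
max dp = 4, so deletions = 12 − 4 = 8.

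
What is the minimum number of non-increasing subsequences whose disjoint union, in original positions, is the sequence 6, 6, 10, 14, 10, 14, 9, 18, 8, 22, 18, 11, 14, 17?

5

The minimum number of non-increasing subsequences covering a sequence equals the length of its longest strictly increasing subsequence.
LIS length is 5 (e.g. 6, 10, 14, 18, 22), so 5 piles are needed.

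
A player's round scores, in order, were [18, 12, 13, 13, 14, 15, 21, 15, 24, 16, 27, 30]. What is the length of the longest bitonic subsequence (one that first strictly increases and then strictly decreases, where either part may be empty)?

8

inc[i] = longest strictly increasing subsequence ending at i; dec[i] = longest strictly decreasing subsequence starting at i:
i:      1  2  3  4  5  6  7  8  9 10 11 12
a[i]:  18 12 13 13 14 15 21 15 24 16 27 30
inc:    1  1  2  2  3  4  5  4  6  5  7  8
dec:    2  1  1  1  1  1  2  1  2  1  1  1
Best peak at i=12 (value 30): inc=8, dec=1, length 8+1−1 = 8.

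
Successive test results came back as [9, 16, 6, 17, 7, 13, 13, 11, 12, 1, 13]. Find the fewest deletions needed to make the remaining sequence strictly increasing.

6

Fewest deletions = n − (longest strictly increasing subsequence).
i:      1  2  3  4  5  6  7  8  9 10 11
a[i]:   9 16  6 17  7 13 13 11 12  1 13
dp:     1  2  1  3  2  3  3  3  4  1  5
max dp = 5, so deletions = 11 − 5 = 6.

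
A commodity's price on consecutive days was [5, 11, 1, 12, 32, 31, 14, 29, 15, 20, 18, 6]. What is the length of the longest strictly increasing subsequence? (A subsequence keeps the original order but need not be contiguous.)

Track the smallest tail for each achievable length (strict):
5 → extends → [5]
11 → extends → [5, 11]
1 → replaces 5 → [1, 11]
12 → extends → [1, 11, 12]
32 → extends → [1, 11, 12, 32]
31 → replaces 32 → [1, 11, 12, 31]
14 → replaces 31 → [1, 11, 12, 14]
29 → extends → [1, 11, 12, 14, 29]
15 → replaces 29 → [1, 11, 12, 14, 15]
20 → extends → [1, 11, 12, 14, 15, 20]
18 → replaces 20 → [1, 11, 12, 14, 15, 18]
6 → replaces 11 → [1, 6, 12, 14, 15, 18]
Six tails, so the longest strictly increasing subsequence has length 6 (e.g. 5, 11, 12, 14, 15, 20).

6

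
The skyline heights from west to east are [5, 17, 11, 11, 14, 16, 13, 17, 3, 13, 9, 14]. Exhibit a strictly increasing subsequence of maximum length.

Patience tails give the LIS length; then backtrack through the dp parents:
5 → extends → [5]
17 → extends → [5, 17]
11 → replaces 17 → [5, 11]
11 → already a tail → [5, 11]
14 → extends → [5, 11, 14]
16 → extends → [5, 11, 14, 16]
13 → replaces 14 → [5, 11, 13, 16]
17 → extends → [5, 11, 13, 16, 17]
3 → replaces 5 → [3, 11, 13, 16, 17]
13 → already a tail → [3, 11, 13, 16, 17]
9 → replaces 11 → [3, 9, 13, 16, 17]
14 → replaces 16 → [3, 9, 13, 14, 17]
Length 5; one witness is 5, 11, 14, 16, 17.

5, 11, 14, 16, 17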